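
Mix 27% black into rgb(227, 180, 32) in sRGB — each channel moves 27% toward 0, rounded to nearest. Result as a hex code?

#A68317

Per channel, c → c + 0.27(0 − c):
  R: 227 − 61.29 = 165.71 → 166
  G: 180 + 0.27×(0−180) = 180 − 48.6 = 131.4 → 131
  B: 32 − 8.64 = 23.36 → 23
rgb(166, 131, 23) = #A68317.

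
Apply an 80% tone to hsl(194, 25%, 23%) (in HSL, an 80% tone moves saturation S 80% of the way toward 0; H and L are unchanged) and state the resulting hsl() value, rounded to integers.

S moves 80% from 25 toward 0: 25 − 20 = 5 → 5.
H and L are unchanged.

hsl(194, 5%, 23%)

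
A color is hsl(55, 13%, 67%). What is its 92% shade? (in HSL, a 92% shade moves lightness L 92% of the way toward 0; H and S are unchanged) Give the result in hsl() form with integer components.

L moves 92% from 67 toward 0: 67 − 61.64 = 5.36 → 5.
H and S are unchanged.

hsl(55, 13%, 5%)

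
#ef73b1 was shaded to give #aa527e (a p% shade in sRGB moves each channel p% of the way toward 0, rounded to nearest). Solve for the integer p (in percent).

29%

#ef73b1 is rgb(239, 115, 177); #aa527e is rgb(170, 82, 126).
On the R channel (widest range): 170 ≈ 239 + (p/100)(0 − 239), so p ≈ 100×(170 − 239)/(0 − 239) = -6900/-239 = 28.87.
p = 29 reproduces all three channels after rounding.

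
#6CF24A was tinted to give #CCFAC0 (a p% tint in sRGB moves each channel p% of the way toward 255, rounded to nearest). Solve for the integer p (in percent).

65%

#6CF24A is rgb(108, 242, 74); #CCFAC0 is rgb(204, 250, 192).
On the B channel (widest range): 192 ≈ 74 + (p/100)(255 − 74), so p ≈ 100×(192 − 74)/(255 − 74) = 11800/181 = 65.19.
p = 65 reproduces all three channels after rounding.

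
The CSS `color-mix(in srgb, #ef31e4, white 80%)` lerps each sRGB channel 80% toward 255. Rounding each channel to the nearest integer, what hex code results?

#fcd6fa

#ef31e4 is rgb(239, 49, 228).
An 80% tint moves each channel 80% toward 255:
  R: 239 + 12.8 = 251.8 → 252
  G: 49 + 164.8 = 213.8 → 214
  B: 228 + 21.6 = 249.6 → 250
rgb(252, 214, 250) = #fcd6fa.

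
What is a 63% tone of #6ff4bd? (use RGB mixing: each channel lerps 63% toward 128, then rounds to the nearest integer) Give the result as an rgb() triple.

#6ff4bd is rgb(111, 244, 189).
Per channel, c → c + 0.63(128 − c):
  R: 111 + 0.63×(128−111) = 111 + 10.71 = 121.71 → 122
  G: 244 + 0.63×(128−244) = 244 − 73.08 = 170.92 → 171
  B: 189 + 0.63×(128−189) = 189 − 38.43 = 150.57 → 151

rgb(122, 171, 151)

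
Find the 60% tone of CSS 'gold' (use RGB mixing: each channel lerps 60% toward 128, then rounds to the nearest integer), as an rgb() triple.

CSS gold is rgb(255, 215, 0).
Lerp each channel 60% toward 128:
  R: 255 + 0.6×(128−255) = 255 − 76.2 = 178.8 → 179
  G: 215 − 52.2 = 162.8 → 163
  B: 0 + 76.8 = 76.8 → 77

rgb(179, 163, 77)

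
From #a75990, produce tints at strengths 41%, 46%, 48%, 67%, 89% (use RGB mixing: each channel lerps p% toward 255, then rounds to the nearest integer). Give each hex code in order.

#cb9dbe, #cfa5c3, #d1a9c5, #e2c8da, #f5edf3

#a75990 is rgb(167, 89, 144).
41%: (167 + 36.08 = 203.08→203, 89 + 68.06 = 157.06→157, 144 + 45.51 = 189.51→190) → #cb9dbe
46%: (167 + 40.48 = 207.48→207, 89 + 76.36 = 165.36→165, 144 + 51.06 = 195.06→195) → #cfa5c3
48%: (167 + 42.24 = 209.24→209, 89 + 79.68 = 168.68→169, 144 + 53.28 = 197.28→197) → #d1a9c5
67%: (167 + 58.96 = 225.96→226, 89 + 111.22 = 200.22→200, 144 + 74.37 = 218.37→218) → #e2c8da
89%: (167 + 78.32 = 245.32→245, 89 + 147.74 = 236.74→237, 144 + 98.79 = 242.79→243) → #f5edf3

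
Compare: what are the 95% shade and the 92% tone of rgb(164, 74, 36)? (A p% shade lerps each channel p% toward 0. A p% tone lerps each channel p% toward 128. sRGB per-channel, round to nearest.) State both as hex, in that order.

#080402, #837C79

95% shade:
  R: 164 − 155.8 = 8.2 → 8
  G: 74 + 0.95×(0−74) = 74 − 70.3 = 3.7 → 4
  B: 36 + 0.95×(0−36) = 36 − 34.2 = 1.8 → 2
  → #080402
92% tone:
  R: 164 + 0.92×(128−164) = 164 − 33.12 = 130.88 → 131
  G: 74 + 49.68 = 123.68 → 124
  B: 36 + 84.64 = 120.64 → 121
  → #837C79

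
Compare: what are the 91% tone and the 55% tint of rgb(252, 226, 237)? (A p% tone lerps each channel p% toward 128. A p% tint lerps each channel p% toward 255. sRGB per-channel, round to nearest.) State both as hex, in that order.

91% tone:
  R: 252 + 0.91×(128−252) = 252 − 112.84 = 139.16 → 139
  G: 226 + 0.91×(128−226) = 226 − 89.18 = 136.82 → 137
  B: 237 + 0.91×(128−237) = 237 − 99.19 = 137.81 → 138
  → #8b898a
55% tint:
  R: 252 + 1.65 = 253.65 → 254
  G: 226 + 0.55×(255−226) = 226 + 15.95 = 241.95 → 242
  B: 237 + 0.55×(255−237) = 237 + 9.9 = 246.9 → 247
  → #fef2f7

#8b898a, #fef2f7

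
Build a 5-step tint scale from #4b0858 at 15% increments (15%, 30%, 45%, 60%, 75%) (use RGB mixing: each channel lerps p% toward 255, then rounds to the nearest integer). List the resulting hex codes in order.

#4b0858 is rgb(75, 8, 88).
15%: (75 + 27 = 102→102, 8 + 37.05 = 45.05→45, 88 + 25.05 = 113.05→113) → #662d71
30%: (75 + 54 = 129→129, 8 + 74.1 = 82.1→82, 88 + 50.1 = 138.1→138) → #81528a
45%: (75 + 81 = 156→156, 8 + 111.15 = 119.15→119, 88 + 75.15 = 163.15→163) → #9c77a3
60%: (75 + 108 = 183→183, 8 + 148.2 = 156.2→156, 88 + 100.2 = 188.2→188) → #b79cbc
75%: (75 + 135 = 210→210, 8 + 185.25 = 193.25→193, 88 + 125.25 = 213.25→213) → #d2c1d5

#662d71, #81528a, #9c77a3, #b79cbc, #d2c1d5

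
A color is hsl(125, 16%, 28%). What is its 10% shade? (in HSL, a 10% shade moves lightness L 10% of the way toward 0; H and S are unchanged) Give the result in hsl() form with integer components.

hsl(125, 16%, 25%)

L moves 10% from 28 toward 0: 28 − 2.8 = 25.2 → 25.
H and S are unchanged.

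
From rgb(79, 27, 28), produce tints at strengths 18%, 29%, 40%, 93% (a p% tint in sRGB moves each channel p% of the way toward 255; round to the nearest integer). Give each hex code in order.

18%: (79 + 31.68 = 110.68→111, 27 + 41.04 = 68.04→68, 28 + 40.86 = 68.86→69) → #6F4445
29%: (79 + 51.04 = 130.04→130, 27 + 66.12 = 93.12→93, 28 + 65.83 = 93.83→94) → #825D5E
40%: (79 + 70.4 = 149.4→149, 27 + 91.2 = 118.2→118, 28 + 90.8 = 118.8→119) → #957677
93%: (79 + 163.68 = 242.68→243, 27 + 212.04 = 239.04→239, 28 + 211.11 = 239.11→239) → #F3EFEF

#6F4445, #825D5E, #957677, #F3EFEF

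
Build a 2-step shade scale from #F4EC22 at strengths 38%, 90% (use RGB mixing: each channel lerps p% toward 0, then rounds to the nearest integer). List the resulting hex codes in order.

#F4EC22 is rgb(244, 236, 34).
38%: (244 − 92.72 = 151.28→151, 236 − 89.68 = 146.32→146, 34 − 12.92 = 21.08→21) → #979215
90%: (244 − 219.6 = 24.4→24, 236 − 212.4 = 23.6→24, 34 − 30.6 = 3.4→3) → #181803

#979215, #181803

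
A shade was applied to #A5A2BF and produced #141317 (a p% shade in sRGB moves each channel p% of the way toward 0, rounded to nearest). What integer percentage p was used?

#A5A2BF is rgb(165, 162, 191); #141317 is rgb(20, 19, 23).
On the B channel (widest range): 23 ≈ 191 + (p/100)(0 − 191), so p ≈ 100×(23 − 191)/(0 − 191) = -16800/-191 = 87.96.
p = 88 reproduces all three channels after rounding.

88%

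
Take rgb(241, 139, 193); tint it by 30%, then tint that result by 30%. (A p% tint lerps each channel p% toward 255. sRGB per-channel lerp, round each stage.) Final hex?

#F8C6E1

A 30% tint moves each channel 30% toward 255:
  R: 241 + 4.2 = 245.2 → 245
  G: 139 + 0.3×(255−139) = 139 + 34.8 = 173.8 → 174
  B: 193 + 18.6 = 211.6 → 212
After the tint: rgb(245, 174, 212) = #F5AED4.
A 30% tint moves each channel 30% toward 255:
  R: 245 + 0.3×(255−245) = 245 + 3 = 248 → 248
  G: 174 + 24.3 = 198.3 → 198
  B: 212 + 0.3×(255−212) = 212 + 12.9 = 224.9 → 225
rgb(248, 198, 225) = #F8C6E1.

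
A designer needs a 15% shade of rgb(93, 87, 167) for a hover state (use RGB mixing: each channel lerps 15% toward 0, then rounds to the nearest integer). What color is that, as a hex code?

#4F4A8E

Per channel, c → c + 0.15(0 − c):
  R: 93 + 0.15×(0−93) = 93 − 13.95 = 79.05 → 79
  G: 87 + 0.15×(0−87) = 87 − 13.05 = 73.95 → 74
  B: 167 + 0.15×(0−167) = 167 − 25.05 = 141.95 → 142
rgb(79, 74, 142) = #4F4A8E.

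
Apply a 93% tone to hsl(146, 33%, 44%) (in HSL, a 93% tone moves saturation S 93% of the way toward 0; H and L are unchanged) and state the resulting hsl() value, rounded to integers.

S moves 93% from 33 toward 0: 33 − 30.69 = 2.31 → 2.
H and L are unchanged.

hsl(146, 2%, 44%)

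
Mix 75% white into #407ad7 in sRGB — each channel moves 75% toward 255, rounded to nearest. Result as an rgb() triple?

#407ad7 is rgb(64, 122, 215).
Per channel, c → c + 0.75(255 − c):
  R: 64 + 143.25 = 207.25 → 207
  G: 122 + 0.75×(255−122) = 122 + 99.75 = 221.75 → 222
  B: 215 + 0.75×(255−215) = 215 + 30 = 245 → 245

rgb(207, 222, 245)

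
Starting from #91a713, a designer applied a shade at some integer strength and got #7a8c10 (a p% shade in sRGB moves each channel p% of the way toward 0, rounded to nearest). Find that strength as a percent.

#91a713 is rgb(145, 167, 19); #7a8c10 is rgb(122, 140, 16).
On the G channel (widest range): 140 ≈ 167 + (p/100)(0 − 167), so p ≈ 100×(140 − 167)/(0 − 167) = -2700/-167 = 16.17.
p = 16 reproduces all three channels after rounding.

16%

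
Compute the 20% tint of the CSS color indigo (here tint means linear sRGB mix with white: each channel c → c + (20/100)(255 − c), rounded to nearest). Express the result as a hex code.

CSS indigo is rgb(75, 0, 130).
A 20% tint moves each channel 20% toward 255:
  R: 75 + 0.2×(255−75) = 75 + 36 = 111 → 111
  G: 0 + 0.2×(255−0) = 0 + 51 = 51 → 51
  B: 130 + 0.2×(255−130) = 130 + 25 = 155 → 155
rgb(111, 51, 155) = #6f339b.

#6f339b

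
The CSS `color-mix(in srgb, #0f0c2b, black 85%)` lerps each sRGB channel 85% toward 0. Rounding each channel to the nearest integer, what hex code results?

#0f0c2b is rgb(15, 12, 43).
Per channel, c → c + 0.85(0 − c):
  R: 15 + 0.85×(0−15) = 15 − 12.75 = 2.25 → 2
  G: 12 − 10.2 = 1.8 → 2
  B: 43 + 0.85×(0−43) = 43 − 36.55 = 6.45 → 6
rgb(2, 2, 6) = #020206.

#020206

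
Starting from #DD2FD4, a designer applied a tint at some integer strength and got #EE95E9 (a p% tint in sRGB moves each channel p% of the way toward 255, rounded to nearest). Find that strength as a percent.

#DD2FD4 is rgb(221, 47, 212); #EE95E9 is rgb(238, 149, 233).
On the G channel (widest range): 149 ≈ 47 + (p/100)(255 − 47), so p ≈ 100×(149 − 47)/(255 − 47) = 10200/208 = 49.04.
p = 49 reproduces all three channels after rounding.

49%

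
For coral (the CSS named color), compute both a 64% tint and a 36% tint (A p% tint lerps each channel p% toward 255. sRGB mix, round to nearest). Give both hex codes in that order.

CSS coral is rgb(255, 127, 80).
64% tint:
  R: 255 + 0.64×(255−255) = 255 + 0 = 255 → 255
  G: 127 + 0.64×(255−127) = 127 + 81.92 = 208.92 → 209
  B: 80 + 0.64×(255−80) = 80 + 112 = 192 → 192
  → #ffd1c0
36% tint:
  R: 255 + 0.36×(255−255) = 255 + 0 = 255 → 255
  G: 127 + 46.08 = 173.08 → 173
  B: 80 + 0.36×(255−80) = 80 + 63 = 143 → 143
  → #ffad8f

#ffd1c0, #ffad8f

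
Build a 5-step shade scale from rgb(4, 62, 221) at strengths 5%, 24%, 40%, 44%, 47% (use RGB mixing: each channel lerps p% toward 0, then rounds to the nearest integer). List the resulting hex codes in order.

5%: (4→4, 62 − 3.1 = 58.9→59, 221 − 11.05 = 209.95→210) → #043BD2
24%: (4 − 0.96 = 3.04→3, 62 − 14.88 = 47.12→47, 221 − 53.04 = 167.96→168) → #032FA8
40%: (4 − 1.6 = 2.4→2, 62 − 24.8 = 37.2→37, 221 − 88.4 = 132.6→133) → #022585
44%: (4 − 1.76 = 2.24→2, 62 − 27.28 = 34.72→35, 221 − 97.24 = 123.76→124) → #02237C
47%: (4 − 1.88 = 2.12→2, 62 − 29.14 = 32.86→33, 221 − 103.87 = 117.13→117) → #022175

#043BD2, #032FA8, #022585, #02237C, #022175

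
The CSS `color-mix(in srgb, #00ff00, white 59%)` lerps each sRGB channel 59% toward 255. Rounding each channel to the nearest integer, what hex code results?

#00ff00 is rgb(0, 255, 0).
A 59% tint moves each channel 59% toward 255:
  R: 0 + 0.59×(255−0) = 0 + 150.45 = 150.45 → 150
  G: 255 + 0.59×(255−255) = 255 + 0 = 255 → 255
  B: 0 + 0.59×(255−0) = 0 + 150.45 = 150.45 → 150
rgb(150, 255, 150) = #96ff96.

#96ff96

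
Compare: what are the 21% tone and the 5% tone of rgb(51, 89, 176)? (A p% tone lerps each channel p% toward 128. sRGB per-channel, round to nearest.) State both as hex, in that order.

#4361a6, #375bae

21% tone:
  R: 51 + 16.17 = 67.17 → 67
  G: 89 + 0.21×(128−89) = 89 + 8.19 = 97.19 → 97
  B: 176 + 0.21×(128−176) = 176 − 10.08 = 165.92 → 166
  → #4361a6
5% tone:
  R: 51 + 3.85 = 54.85 → 55
  G: 89 + 1.95 = 90.95 → 91
  B: 176 + 0.05×(128−176) = 176 − 2.4 = 173.6 → 174
  → #375bae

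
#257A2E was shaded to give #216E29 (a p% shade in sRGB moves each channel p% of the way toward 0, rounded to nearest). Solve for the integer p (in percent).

10%

#257A2E is rgb(37, 122, 46); #216E29 is rgb(33, 110, 41).
On the G channel (widest range): 110 ≈ 122 + (p/100)(0 − 122), so p ≈ 100×(110 − 122)/(0 − 122) = -1200/-122 = 9.84.
p = 10 reproduces all three channels after rounding.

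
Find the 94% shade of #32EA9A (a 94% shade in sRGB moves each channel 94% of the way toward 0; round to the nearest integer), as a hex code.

#030E09

#32EA9A is rgb(50, 234, 154).
Per channel, c → c + 0.94(0 − c):
  R: 50 − 47 = 3 → 3
  G: 234 − 219.96 = 14.04 → 14
  B: 154 − 144.76 = 9.24 → 9
rgb(3, 14, 9) = #030E09.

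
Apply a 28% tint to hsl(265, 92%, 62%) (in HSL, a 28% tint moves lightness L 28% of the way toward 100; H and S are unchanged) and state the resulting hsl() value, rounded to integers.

L moves 28% from 62 toward 100: 62 + 10.64 = 72.64 → 73.
H and S are unchanged.

hsl(265, 92%, 73%)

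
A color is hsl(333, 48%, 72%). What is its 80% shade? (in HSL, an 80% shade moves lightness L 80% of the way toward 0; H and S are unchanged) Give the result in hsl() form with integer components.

hsl(333, 48%, 14%)

L moves 80% from 72 toward 0: 72 − 57.6 = 14.4 → 14.
H and S are unchanged.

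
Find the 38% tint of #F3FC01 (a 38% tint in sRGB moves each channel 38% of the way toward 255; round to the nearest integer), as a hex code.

#F3FC01 is rgb(243, 252, 1).
Lerp each channel 38% toward 255:
  R: 243 + 4.56 = 247.56 → 248
  G: 252 + 0.38×(255−252) = 252 + 1.14 = 253.14 → 253
  B: 1 + 0.38×(255−1) = 1 + 96.52 = 97.52 → 98
rgb(248, 253, 98) = #F8FD62.

#F8FD62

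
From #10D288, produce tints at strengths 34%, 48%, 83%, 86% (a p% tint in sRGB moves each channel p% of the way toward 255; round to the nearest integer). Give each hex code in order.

#61E1B0, #83E8C1, #D6F7EB, #DEF9EE

#10D288 is rgb(16, 210, 136).
34%: (16 + 81.26 = 97.26→97, 210 + 15.3 = 225.3→225, 136 + 40.46 = 176.46→176) → #61E1B0
48%: (16 + 114.72 = 130.72→131, 210 + 21.6 = 231.6→232, 136 + 57.12 = 193.12→193) → #83E8C1
83%: (16 + 198.37 = 214.37→214, 210 + 37.35 = 247.35→247, 136 + 98.77 = 234.77→235) → #D6F7EB
86%: (16 + 205.54 = 221.54→222, 210 + 38.7 = 248.7→249, 136 + 102.34 = 238.34→238) → #DEF9EE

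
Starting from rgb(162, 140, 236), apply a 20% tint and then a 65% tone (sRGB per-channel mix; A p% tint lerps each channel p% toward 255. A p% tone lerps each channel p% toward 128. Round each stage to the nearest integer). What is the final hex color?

Lerp each channel 20% toward 255:
  R: 162 + 0.2×(255−162) = 162 + 18.6 = 180.6 → 181
  G: 140 + 0.2×(255−140) = 140 + 23 = 163 → 163
  B: 236 + 0.2×(255−236) = 236 + 3.8 = 239.8 → 240
After the tint: rgb(181, 163, 240) = #b5a3f0.
A 65% tone moves each channel 65% toward 128:
  R: 181 + 0.65×(128−181) = 181 − 34.45 = 146.55 → 147
  G: 163 + 0.65×(128−163) = 163 − 22.75 = 140.25 → 140
  B: 240 + 0.65×(128−240) = 240 − 72.8 = 167.2 → 167
rgb(147, 140, 167) = #938ca7.

#938ca7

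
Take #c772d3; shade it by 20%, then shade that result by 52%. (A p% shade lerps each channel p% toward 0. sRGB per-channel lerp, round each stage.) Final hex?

#c772d3 is rgb(199, 114, 211).
A 20% shade moves each channel 20% toward 0:
  R: 199 + 0.2×(0−199) = 199 − 39.8 = 159.2 → 159
  G: 114 + 0.2×(0−114) = 114 − 22.8 = 91.2 → 91
  B: 211 + 0.2×(0−211) = 211 − 42.2 = 168.8 → 169
After the shade: rgb(159, 91, 169) = #9f5ba9.
Lerp each channel 52% toward 0:
  R: 159 − 82.68 = 76.32 → 76
  G: 91 + 0.52×(0−91) = 91 − 47.32 = 43.68 → 44
  B: 169 + 0.52×(0−169) = 169 − 87.88 = 81.12 → 81
rgb(76, 44, 81) = #4c2c51.

#4c2c51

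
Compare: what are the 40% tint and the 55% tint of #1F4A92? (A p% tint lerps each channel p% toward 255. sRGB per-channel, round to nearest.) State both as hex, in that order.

#7992BE, #9AAECE

#1F4A92 is rgb(31, 74, 146).
40% tint:
  R: 31 + 0.4×(255−31) = 31 + 89.6 = 120.6 → 121
  G: 74 + 0.4×(255−74) = 74 + 72.4 = 146.4 → 146
  B: 146 + 0.4×(255−146) = 146 + 43.6 = 189.6 → 190
  → #7992BE
55% tint:
  R: 31 + 0.55×(255−31) = 31 + 123.2 = 154.2 → 154
  G: 74 + 99.55 = 173.55 → 174
  B: 146 + 59.95 = 205.95 → 206
  → #9AAECE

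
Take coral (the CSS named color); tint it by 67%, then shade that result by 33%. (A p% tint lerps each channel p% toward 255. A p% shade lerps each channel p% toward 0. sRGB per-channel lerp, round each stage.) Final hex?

#AB8F84

CSS coral is rgb(255, 127, 80).
Per channel, c → c + 0.67(255 − c):
  R: 255 + 0 = 255 → 255
  G: 127 + 85.76 = 212.76 → 213
  B: 80 + 117.25 = 197.25 → 197
After the tint: rgb(255, 213, 197) = #FFD5C5.
A 33% shade moves each channel 33% toward 0:
  R: 255 + 0.33×(0−255) = 255 − 84.15 = 170.85 → 171
  G: 213 − 70.29 = 142.71 → 143
  B: 197 − 65.01 = 131.99 → 132
rgb(171, 143, 132) = #AB8F84.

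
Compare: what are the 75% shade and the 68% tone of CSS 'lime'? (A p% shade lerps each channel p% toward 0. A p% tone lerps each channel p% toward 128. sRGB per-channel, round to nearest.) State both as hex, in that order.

CSS lime is rgb(0, 255, 0).
75% shade:
  R: 0 + 0 = 0 → 0
  G: 255 − 191.25 = 63.75 → 64
  B: 0 + 0.75×(0−0) = 0 + 0 = 0 → 0
  → #004000
68% tone:
  R: 0 + 0.68×(128−0) = 0 + 87.04 = 87.04 → 87
  G: 255 − 86.36 = 168.64 → 169
  B: 0 + 87.04 = 87.04 → 87
  → #57a957

#004000, #57a957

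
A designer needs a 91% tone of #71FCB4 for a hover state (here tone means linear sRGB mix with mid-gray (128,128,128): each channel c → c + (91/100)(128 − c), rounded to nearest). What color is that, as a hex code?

#7F8B85

#71FCB4 is rgb(113, 252, 180).
A 91% tone moves each channel 91% toward 128:
  R: 113 + 13.65 = 126.65 → 127
  G: 252 − 112.84 = 139.16 → 139
  B: 180 + 0.91×(128−180) = 180 − 47.32 = 132.68 → 133
rgb(127, 139, 133) = #7F8B85.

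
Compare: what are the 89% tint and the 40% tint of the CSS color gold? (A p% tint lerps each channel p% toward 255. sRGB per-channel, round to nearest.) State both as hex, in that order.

CSS gold is rgb(255, 215, 0).
89% tint:
  R: 255 + 0 = 255 → 255
  G: 215 + 35.6 = 250.6 → 251
  B: 0 + 226.95 = 226.95 → 227
  → #fffbe3
40% tint:
  R: 255 + 0 = 255 → 255
  G: 215 + 16 = 231 → 231
  B: 0 + 102 = 102 → 102
  → #ffe766

#fffbe3, #ffe766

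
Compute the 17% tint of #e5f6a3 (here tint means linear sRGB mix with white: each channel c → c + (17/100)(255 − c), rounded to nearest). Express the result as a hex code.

#e9f8b3

#e5f6a3 is rgb(229, 246, 163).
A 17% tint moves each channel 17% toward 255:
  R: 229 + 0.17×(255−229) = 229 + 4.42 = 233.42 → 233
  G: 246 + 0.17×(255−246) = 246 + 1.53 = 247.53 → 248
  B: 163 + 0.17×(255−163) = 163 + 15.64 = 178.64 → 179
rgb(233, 248, 179) = #e9f8b3.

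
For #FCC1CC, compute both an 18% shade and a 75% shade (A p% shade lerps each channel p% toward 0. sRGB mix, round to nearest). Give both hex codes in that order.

#CF9EA7, #3F3033

#FCC1CC is rgb(252, 193, 204).
18% shade:
  R: 252 + 0.18×(0−252) = 252 − 45.36 = 206.64 → 207
  G: 193 − 34.74 = 158.26 → 158
  B: 204 − 36.72 = 167.28 → 167
  → #CF9EA7
75% shade:
  R: 252 − 189 = 63 → 63
  G: 193 + 0.75×(0−193) = 193 − 144.75 = 48.25 → 48
  B: 204 + 0.75×(0−204) = 204 − 153 = 51 → 51
  → #3F3033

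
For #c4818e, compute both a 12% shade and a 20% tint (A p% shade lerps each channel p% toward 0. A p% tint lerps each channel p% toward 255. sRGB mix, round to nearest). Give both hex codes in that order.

#ac727d, #d09aa5

#c4818e is rgb(196, 129, 142).
12% shade:
  R: 196 + 0.12×(0−196) = 196 − 23.52 = 172.48 → 172
  G: 129 + 0.12×(0−129) = 129 − 15.48 = 113.52 → 114
  B: 142 + 0.12×(0−142) = 142 − 17.04 = 124.96 → 125
  → #ac727d
20% tint:
  R: 196 + 0.2×(255−196) = 196 + 11.8 = 207.8 → 208
  G: 129 + 0.2×(255−129) = 129 + 25.2 = 154.2 → 154
  B: 142 + 0.2×(255−142) = 142 + 22.6 = 164.6 → 165
  → #d09aa5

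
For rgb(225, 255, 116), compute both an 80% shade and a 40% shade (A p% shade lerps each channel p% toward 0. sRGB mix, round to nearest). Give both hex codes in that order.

80% shade:
  R: 225 + 0.8×(0−225) = 225 − 180 = 45 → 45
  G: 255 + 0.8×(0−255) = 255 − 204 = 51 → 51
  B: 116 − 92.8 = 23.2 → 23
  → #2D3317
40% shade:
  R: 225 + 0.4×(0−225) = 225 − 90 = 135 → 135
  G: 255 − 102 = 153 → 153
  B: 116 − 46.4 = 69.6 → 70
  → #879946

#2D3317, #879946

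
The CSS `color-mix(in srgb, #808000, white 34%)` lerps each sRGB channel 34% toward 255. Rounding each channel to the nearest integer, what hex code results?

#808000 is rgb(128, 128, 0).
Per channel, c → c + 0.34(255 − c):
  R: 128 + 0.34×(255−128) = 128 + 43.18 = 171.18 → 171
  G: 128 + 0.34×(255−128) = 128 + 43.18 = 171.18 → 171
  B: 0 + 0.34×(255−0) = 0 + 86.7 = 86.7 → 87
rgb(171, 171, 87) = #abab57.

#abab57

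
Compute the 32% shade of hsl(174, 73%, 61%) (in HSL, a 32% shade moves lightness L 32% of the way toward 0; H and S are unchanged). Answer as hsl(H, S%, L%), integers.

hsl(174, 73%, 41%)

L moves 32% from 61 toward 0: 61 − 19.52 = 41.48 → 41.
H and S are unchanged.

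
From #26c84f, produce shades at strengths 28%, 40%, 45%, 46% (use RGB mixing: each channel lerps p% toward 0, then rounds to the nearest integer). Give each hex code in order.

#26c84f is rgb(38, 200, 79).
28%: (38 − 10.64 = 27.36→27, 200 − 56 = 144→144, 79 − 22.12 = 56.88→57) → #1b9039
40%: (38 − 15.2 = 22.8→23, 200 − 80 = 120→120, 79 − 31.6 = 47.4→47) → #17782f
45%: (38 − 17.1 = 20.9→21, 200 − 90 = 110→110, 79 − 35.55 = 43.45→43) → #156e2b
46%: (38 − 17.48 = 20.52→21, 200 − 92 = 108→108, 79 − 36.34 = 42.66→43) → #156c2b

#1b9039, #17782f, #156e2b, #156c2b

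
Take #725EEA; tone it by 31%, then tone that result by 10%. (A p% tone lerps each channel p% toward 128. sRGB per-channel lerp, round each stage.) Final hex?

#776BC2

#725EEA is rgb(114, 94, 234).
Lerp each channel 31% toward 128:
  R: 114 + 4.34 = 118.34 → 118
  G: 94 + 10.54 = 104.54 → 105
  B: 234 + 0.31×(128−234) = 234 − 32.86 = 201.14 → 201
After the tone: rgb(118, 105, 201) = #7669C9.
Lerp each channel 10% toward 128:
  R: 118 + 0.1×(128−118) = 118 + 1 = 119 → 119
  G: 105 + 2.3 = 107.3 → 107
  B: 201 + 0.1×(128−201) = 201 − 7.3 = 193.7 → 194
rgb(119, 107, 194) = #776BC2.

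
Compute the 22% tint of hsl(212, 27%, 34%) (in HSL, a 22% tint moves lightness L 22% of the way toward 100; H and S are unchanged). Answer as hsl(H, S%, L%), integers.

L moves 22% from 34 toward 100: 34 + 14.52 = 48.52 → 49.
H and S are unchanged.

hsl(212, 27%, 49%)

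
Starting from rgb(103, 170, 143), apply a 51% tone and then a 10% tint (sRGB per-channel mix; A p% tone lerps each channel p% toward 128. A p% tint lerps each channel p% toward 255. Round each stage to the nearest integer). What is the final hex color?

#82A093

Lerp each channel 51% toward 128:
  R: 103 + 12.75 = 115.75 → 116
  G: 170 − 21.42 = 148.58 → 149
  B: 143 − 7.65 = 135.35 → 135
After the tone: rgb(116, 149, 135) = #749587.
A 10% tint moves each channel 10% toward 255:
  R: 116 + 0.1×(255−116) = 116 + 13.9 = 129.9 → 130
  G: 149 + 0.1×(255−149) = 149 + 10.6 = 159.6 → 160
  B: 135 + 0.1×(255−135) = 135 + 12 = 147 → 147
rgb(130, 160, 147) = #82A093.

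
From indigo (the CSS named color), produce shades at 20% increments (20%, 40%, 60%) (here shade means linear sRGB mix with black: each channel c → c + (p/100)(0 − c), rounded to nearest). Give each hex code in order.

#3C0068, #2D004E, #1E0034

CSS indigo is rgb(75, 0, 130).
20%: (75 − 15 = 60→60, 0→0, 130 − 26 = 104→104) → #3C0068
40%: (75 − 30 = 45→45, 0→0, 130 − 52 = 78→78) → #2D004E
60%: (75 − 45 = 30→30, 0→0, 130 − 78 = 52→52) → #1E0034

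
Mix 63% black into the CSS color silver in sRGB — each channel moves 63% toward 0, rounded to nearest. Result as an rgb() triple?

rgb(71, 71, 71)

CSS silver is rgb(192, 192, 192).
A 63% shade moves each channel 63% toward 0:
  R: 192 + 0.63×(0−192) = 192 − 120.96 = 71.04 → 71
  G: 192 − 120.96 = 71.04 → 71
  B: 192 + 0.63×(0−192) = 192 − 120.96 = 71.04 → 71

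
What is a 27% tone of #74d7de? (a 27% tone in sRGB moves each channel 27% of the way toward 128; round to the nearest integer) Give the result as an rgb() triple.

rgb(119, 192, 197)

#74d7de is rgb(116, 215, 222).
A 27% tone moves each channel 27% toward 128:
  R: 116 + 3.24 = 119.24 → 119
  G: 215 − 23.49 = 191.51 → 192
  B: 222 − 25.38 = 196.62 → 197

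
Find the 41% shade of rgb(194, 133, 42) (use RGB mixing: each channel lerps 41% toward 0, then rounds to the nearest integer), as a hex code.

#724e19

Per channel, c → c + 0.41(0 − c):
  R: 194 + 0.41×(0−194) = 194 − 79.54 = 114.46 → 114
  G: 133 − 54.53 = 78.47 → 78
  B: 42 + 0.41×(0−42) = 42 − 17.22 = 24.78 → 25
rgb(114, 78, 25) = #724e19.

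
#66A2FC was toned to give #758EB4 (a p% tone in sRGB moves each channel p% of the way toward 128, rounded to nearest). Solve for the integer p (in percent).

#66A2FC is rgb(102, 162, 252); #758EB4 is rgb(117, 142, 180).
On the B channel (widest range): 180 ≈ 252 + (p/100)(128 − 252), so p ≈ 100×(180 − 252)/(128 − 252) = -7200/-124 = 58.06.
p = 58 reproduces all three channels after rounding.

58%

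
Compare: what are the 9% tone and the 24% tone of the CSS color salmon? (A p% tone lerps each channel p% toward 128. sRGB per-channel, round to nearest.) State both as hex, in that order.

CSS salmon is rgb(250, 128, 114).
9% tone:
  R: 250 − 10.98 = 239.02 → 239
  G: 128 + 0 = 128 → 128
  B: 114 + 1.26 = 115.26 → 115
  → #ef8073
24% tone:
  R: 250 − 29.28 = 220.72 → 221
  G: 128 + 0.24×(128−128) = 128 + 0 = 128 → 128
  B: 114 + 0.24×(128−114) = 114 + 3.36 = 117.36 → 117
  → #dd8075

#ef8073, #dd8075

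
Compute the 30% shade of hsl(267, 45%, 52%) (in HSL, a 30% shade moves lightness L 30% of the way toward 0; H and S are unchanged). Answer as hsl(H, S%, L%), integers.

hsl(267, 45%, 36%)

L moves 30% from 52 toward 0: 52 − 15.6 = 36.4 → 36.
H and S are unchanged.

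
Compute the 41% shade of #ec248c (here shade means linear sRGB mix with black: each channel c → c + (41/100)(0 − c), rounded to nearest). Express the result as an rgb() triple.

rgb(139, 21, 83)

#ec248c is rgb(236, 36, 140).
Lerp each channel 41% toward 0:
  R: 236 + 0.41×(0−236) = 236 − 96.76 = 139.24 → 139
  G: 36 − 14.76 = 21.24 → 21
  B: 140 + 0.41×(0−140) = 140 − 57.4 = 82.6 → 83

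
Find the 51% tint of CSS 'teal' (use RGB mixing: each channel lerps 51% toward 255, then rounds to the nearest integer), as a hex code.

#82C1C1

CSS teal is rgb(0, 128, 128).
A 51% tint moves each channel 51% toward 255:
  R: 0 + 130.05 = 130.05 → 130
  G: 128 + 64.77 = 192.77 → 193
  B: 128 + 0.51×(255−128) = 128 + 64.77 = 192.77 → 193
rgb(130, 193, 193) = #82C1C1.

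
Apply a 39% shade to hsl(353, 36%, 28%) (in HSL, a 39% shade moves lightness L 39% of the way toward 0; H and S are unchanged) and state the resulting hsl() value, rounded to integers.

L moves 39% from 28 toward 0: 28 − 10.92 = 17.08 → 17.
H and S are unchanged.

hsl(353, 36%, 17%)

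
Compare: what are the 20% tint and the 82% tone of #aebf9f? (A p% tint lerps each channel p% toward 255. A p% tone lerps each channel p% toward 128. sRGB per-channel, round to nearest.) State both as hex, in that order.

#aebf9f is rgb(174, 191, 159).
20% tint:
  R: 174 + 16.2 = 190.2 → 190
  G: 191 + 0.2×(255−191) = 191 + 12.8 = 203.8 → 204
  B: 159 + 0.2×(255−159) = 159 + 19.2 = 178.2 → 178
  → #beccb2
82% tone:
  R: 174 − 37.72 = 136.28 → 136
  G: 191 + 0.82×(128−191) = 191 − 51.66 = 139.34 → 139
  B: 159 − 25.42 = 133.58 → 134
  → #888b86

#beccb2, #888b86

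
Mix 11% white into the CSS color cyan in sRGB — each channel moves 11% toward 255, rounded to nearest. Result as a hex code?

CSS cyan is rgb(0, 255, 255).
Per channel, c → c + 0.11(255 − c):
  R: 0 + 0.11×(255−0) = 0 + 28.05 = 28.05 → 28
  G: 255 + 0 = 255 → 255
  B: 255 + 0.11×(255−255) = 255 + 0 = 255 → 255
rgb(28, 255, 255) = #1cffff.

#1cffff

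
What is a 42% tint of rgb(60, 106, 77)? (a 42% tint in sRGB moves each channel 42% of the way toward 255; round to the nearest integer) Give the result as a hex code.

#8ea998

Lerp each channel 42% toward 255:
  R: 60 + 81.9 = 141.9 → 142
  G: 106 + 0.42×(255−106) = 106 + 62.58 = 168.58 → 169
  B: 77 + 0.42×(255−77) = 77 + 74.76 = 151.76 → 152
rgb(142, 169, 152) = #8ea998.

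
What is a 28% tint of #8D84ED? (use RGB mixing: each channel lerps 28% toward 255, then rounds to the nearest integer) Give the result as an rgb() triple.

rgb(173, 166, 242)

#8D84ED is rgb(141, 132, 237).
A 28% tint moves each channel 28% toward 255:
  R: 141 + 31.92 = 172.92 → 173
  G: 132 + 0.28×(255−132) = 132 + 34.44 = 166.44 → 166
  B: 237 + 0.28×(255−237) = 237 + 5.04 = 242.04 → 242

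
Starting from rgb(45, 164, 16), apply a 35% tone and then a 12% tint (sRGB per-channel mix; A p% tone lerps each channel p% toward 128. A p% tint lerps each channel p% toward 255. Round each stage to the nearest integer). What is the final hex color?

Lerp each channel 35% toward 128:
  R: 45 + 0.35×(128−45) = 45 + 29.05 = 74.05 → 74
  G: 164 + 0.35×(128−164) = 164 − 12.6 = 151.4 → 151
  B: 16 + 39.2 = 55.2 → 55
After the tone: rgb(74, 151, 55) = #4A9737.
Per channel, c → c + 0.12(255 − c):
  R: 74 + 21.72 = 95.72 → 96
  G: 151 + 0.12×(255−151) = 151 + 12.48 = 163.48 → 163
  B: 55 + 0.12×(255−55) = 55 + 24 = 79 → 79
rgb(96, 163, 79) = #60A34F.

#60A34F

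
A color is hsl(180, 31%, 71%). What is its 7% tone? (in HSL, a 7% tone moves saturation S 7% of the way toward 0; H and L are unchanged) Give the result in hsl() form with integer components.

hsl(180, 29%, 71%)

S moves 7% from 31 toward 0: 31 − 2.17 = 28.83 → 29.
H and L are unchanged.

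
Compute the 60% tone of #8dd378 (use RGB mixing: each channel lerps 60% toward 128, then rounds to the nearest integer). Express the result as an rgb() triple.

#8dd378 is rgb(141, 211, 120).
A 60% tone moves each channel 60% toward 128:
  R: 141 − 7.8 = 133.2 → 133
  G: 211 + 0.6×(128−211) = 211 − 49.8 = 161.2 → 161
  B: 120 + 4.8 = 124.8 → 125

rgb(133, 161, 125)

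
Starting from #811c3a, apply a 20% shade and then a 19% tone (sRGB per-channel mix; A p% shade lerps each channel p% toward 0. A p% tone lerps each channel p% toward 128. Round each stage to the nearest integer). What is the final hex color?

#6c2a3e

#811c3a is rgb(129, 28, 58).
Lerp each channel 20% toward 0:
  R: 129 − 25.8 = 103.2 → 103
  G: 28 + 0.2×(0−28) = 28 − 5.6 = 22.4 → 22
  B: 58 − 11.6 = 46.4 → 46
After the shade: rgb(103, 22, 46) = #67162e.
Per channel, c → c + 0.19(128 − c):
  R: 103 + 0.19×(128−103) = 103 + 4.75 = 107.75 → 108
  G: 22 + 20.14 = 42.14 → 42
  B: 46 + 15.58 = 61.58 → 62
rgb(108, 42, 62) = #6c2a3e.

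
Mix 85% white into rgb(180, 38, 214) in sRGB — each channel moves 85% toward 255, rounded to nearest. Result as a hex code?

Per channel, c → c + 0.85(255 − c):
  R: 180 + 0.85×(255−180) = 180 + 63.75 = 243.75 → 244
  G: 38 + 184.45 = 222.45 → 222
  B: 214 + 34.85 = 248.85 → 249
rgb(244, 222, 249) = #F4DEF9.

#F4DEF9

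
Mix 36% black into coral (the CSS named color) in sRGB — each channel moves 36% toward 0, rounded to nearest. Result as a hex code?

#A35133

CSS coral is rgb(255, 127, 80).
A 36% shade moves each channel 36% toward 0:
  R: 255 + 0.36×(0−255) = 255 − 91.8 = 163.2 → 163
  G: 127 + 0.36×(0−127) = 127 − 45.72 = 81.28 → 81
  B: 80 − 28.8 = 51.2 → 51
rgb(163, 81, 51) = #A35133.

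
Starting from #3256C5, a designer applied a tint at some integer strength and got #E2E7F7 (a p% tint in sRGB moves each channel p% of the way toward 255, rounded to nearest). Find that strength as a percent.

86%

#3256C5 is rgb(50, 86, 197); #E2E7F7 is rgb(226, 231, 247).
On the R channel (widest range): 226 ≈ 50 + (p/100)(255 − 50), so p ≈ 100×(226 − 50)/(255 − 50) = 17600/205 = 85.85.
p = 86 reproduces all three channels after rounding.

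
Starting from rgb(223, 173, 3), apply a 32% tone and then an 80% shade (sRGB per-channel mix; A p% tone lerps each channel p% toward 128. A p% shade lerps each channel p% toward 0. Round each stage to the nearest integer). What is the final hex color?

Per channel, c → c + 0.32(128 − c):
  R: 223 + 0.32×(128−223) = 223 − 30.4 = 192.6 → 193
  G: 173 + 0.32×(128−173) = 173 − 14.4 = 158.6 → 159
  B: 3 + 40 = 43 → 43
After the tone: rgb(193, 159, 43) = #C19F2B.
An 80% shade moves each channel 80% toward 0:
  R: 193 + 0.8×(0−193) = 193 − 154.4 = 38.6 → 39
  G: 159 + 0.8×(0−159) = 159 − 127.2 = 31.8 → 32
  B: 43 + 0.8×(0−43) = 43 − 34.4 = 8.6 → 9
rgb(39, 32, 9) = #272009.

#272009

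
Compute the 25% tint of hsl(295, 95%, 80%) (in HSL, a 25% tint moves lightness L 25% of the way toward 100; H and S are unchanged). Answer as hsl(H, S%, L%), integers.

L moves 25% from 80 toward 100: 80 + 5 = 85 → 85.
H and S are unchanged.

hsl(295, 95%, 85%)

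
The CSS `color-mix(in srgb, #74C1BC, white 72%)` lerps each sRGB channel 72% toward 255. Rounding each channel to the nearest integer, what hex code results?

#74C1BC is rgb(116, 193, 188).
A 72% tint moves each channel 72% toward 255:
  R: 116 + 100.08 = 216.08 → 216
  G: 193 + 0.72×(255−193) = 193 + 44.64 = 237.64 → 238
  B: 188 + 0.72×(255−188) = 188 + 48.24 = 236.24 → 236
rgb(216, 238, 236) = #D8EEEC.

#D8EEEC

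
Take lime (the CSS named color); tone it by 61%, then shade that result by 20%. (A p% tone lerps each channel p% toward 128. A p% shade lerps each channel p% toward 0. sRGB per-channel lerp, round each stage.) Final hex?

#3E8E3E

CSS lime is rgb(0, 255, 0).
Lerp each channel 61% toward 128:
  R: 0 + 0.61×(128−0) = 0 + 78.08 = 78.08 → 78
  G: 255 + 0.61×(128−255) = 255 − 77.47 = 177.53 → 178
  B: 0 + 0.61×(128−0) = 0 + 78.08 = 78.08 → 78
After the tone: rgb(78, 178, 78) = #4EB24E.
A 20% shade moves each channel 20% toward 0:
  R: 78 + 0.2×(0−78) = 78 − 15.6 = 62.4 → 62
  G: 178 + 0.2×(0−178) = 178 − 35.6 = 142.4 → 142
  B: 78 − 15.6 = 62.4 → 62
rgb(62, 142, 62) = #3E8E3E.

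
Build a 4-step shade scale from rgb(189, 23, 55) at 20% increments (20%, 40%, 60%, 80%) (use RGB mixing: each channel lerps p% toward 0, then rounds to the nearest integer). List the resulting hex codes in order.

#97122C, #710E21, #4C0916, #26050B

20%: (189 − 37.8 = 151.2→151, 23 − 4.6 = 18.4→18, 55 − 11 = 44→44) → #97122C
40%: (189 − 75.6 = 113.4→113, 23 − 9.2 = 13.8→14, 55 − 22 = 33→33) → #710E21
60%: (189 − 113.4 = 75.6→76, 23 − 13.8 = 9.2→9, 55 − 33 = 22→22) → #4C0916
80%: (189 − 151.2 = 37.8→38, 23 − 18.4 = 4.6→5, 55 − 44 = 11→11) → #26050B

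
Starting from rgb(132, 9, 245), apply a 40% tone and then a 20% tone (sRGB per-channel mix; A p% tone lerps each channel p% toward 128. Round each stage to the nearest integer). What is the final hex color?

A 40% tone moves each channel 40% toward 128:
  R: 132 + 0.4×(128−132) = 132 − 1.6 = 130.4 → 130
  G: 9 + 0.4×(128−9) = 9 + 47.6 = 56.6 → 57
  B: 245 + 0.4×(128−245) = 245 − 46.8 = 198.2 → 198
After the tone: rgb(130, 57, 198) = #8239c6.
Per channel, c → c + 0.2(128 − c):
  R: 130 − 0.4 = 129.6 → 130
  G: 57 + 0.2×(128−57) = 57 + 14.2 = 71.2 → 71
  B: 198 + 0.2×(128−198) = 198 − 14 = 184 → 184
rgb(130, 71, 184) = #8247b8.

#8247b8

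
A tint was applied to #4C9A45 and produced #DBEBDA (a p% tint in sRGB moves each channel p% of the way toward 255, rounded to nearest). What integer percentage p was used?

80%

#4C9A45 is rgb(76, 154, 69); #DBEBDA is rgb(219, 235, 218).
On the B channel (widest range): 218 ≈ 69 + (p/100)(255 − 69), so p ≈ 100×(218 − 69)/(255 − 69) = 14900/186 = 80.11.
p = 80 reproduces all three channels after rounding.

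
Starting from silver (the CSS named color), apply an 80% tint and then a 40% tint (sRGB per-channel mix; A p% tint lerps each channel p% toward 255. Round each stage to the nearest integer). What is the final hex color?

CSS silver is rgb(192, 192, 192).
Lerp each channel 80% toward 255:
  R: 192 + 0.8×(255−192) = 192 + 50.4 = 242.4 → 242
  G: 192 + 0.8×(255−192) = 192 + 50.4 = 242.4 → 242
  B: 192 + 0.8×(255−192) = 192 + 50.4 = 242.4 → 242
After the tint: rgb(242, 242, 242) = #F2F2F2.
Lerp each channel 40% toward 255:
  R: 242 + 5.2 = 247.2 → 247
  G: 242 + 5.2 = 247.2 → 247
  B: 242 + 5.2 = 247.2 → 247
rgb(247, 247, 247) = #F7F7F7.

#F7F7F7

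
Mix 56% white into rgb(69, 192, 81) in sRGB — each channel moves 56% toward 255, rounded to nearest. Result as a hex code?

A 56% tint moves each channel 56% toward 255:
  R: 69 + 104.16 = 173.16 → 173
  G: 192 + 0.56×(255−192) = 192 + 35.28 = 227.28 → 227
  B: 81 + 0.56×(255−81) = 81 + 97.44 = 178.44 → 178
rgb(173, 227, 178) = #ADE3B2.

#ADE3B2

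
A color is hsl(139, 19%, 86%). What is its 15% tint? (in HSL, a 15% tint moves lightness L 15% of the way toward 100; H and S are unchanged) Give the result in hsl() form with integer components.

hsl(139, 19%, 88%)

L moves 15% from 86 toward 100: 86 + 2.1 = 88.1 → 88.
H and S are unchanged.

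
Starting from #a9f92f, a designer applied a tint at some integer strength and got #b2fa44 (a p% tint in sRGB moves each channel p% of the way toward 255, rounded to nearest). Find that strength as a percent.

10%

#a9f92f is rgb(169, 249, 47); #b2fa44 is rgb(178, 250, 68).
On the B channel (widest range): 68 ≈ 47 + (p/100)(255 − 47), so p ≈ 100×(68 − 47)/(255 − 47) = 2100/208 = 10.10.
p = 10 reproduces all three channels after rounding.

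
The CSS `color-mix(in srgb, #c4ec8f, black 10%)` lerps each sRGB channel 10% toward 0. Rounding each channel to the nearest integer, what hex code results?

#b0d481

#c4ec8f is rgb(196, 236, 143).
Lerp each channel 10% toward 0:
  R: 196 + 0.1×(0−196) = 196 − 19.6 = 176.4 → 176
  G: 236 − 23.6 = 212.4 → 212
  B: 143 + 0.1×(0−143) = 143 − 14.3 = 128.7 → 129
rgb(176, 212, 129) = #b0d481.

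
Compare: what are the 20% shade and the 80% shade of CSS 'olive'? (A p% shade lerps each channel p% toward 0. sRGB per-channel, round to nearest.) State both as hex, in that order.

CSS olive is rgb(128, 128, 0).
20% shade:
  R: 128 − 25.6 = 102.4 → 102
  G: 128 − 25.6 = 102.4 → 102
  B: 0 + 0 = 0 → 0
  → #666600
80% shade:
  R: 128 + 0.8×(0−128) = 128 − 102.4 = 25.6 → 26
  G: 128 − 102.4 = 25.6 → 26
  B: 0 + 0.8×(0−0) = 0 + 0 = 0 → 0
  → #1A1A00

#666600, #1A1A00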